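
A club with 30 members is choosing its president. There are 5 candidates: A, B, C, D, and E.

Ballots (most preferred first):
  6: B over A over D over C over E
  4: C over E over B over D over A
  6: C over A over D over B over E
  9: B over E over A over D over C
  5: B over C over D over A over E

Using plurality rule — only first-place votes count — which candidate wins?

B

First-place votes: A 0, B 20, C 10, D 0, E 0.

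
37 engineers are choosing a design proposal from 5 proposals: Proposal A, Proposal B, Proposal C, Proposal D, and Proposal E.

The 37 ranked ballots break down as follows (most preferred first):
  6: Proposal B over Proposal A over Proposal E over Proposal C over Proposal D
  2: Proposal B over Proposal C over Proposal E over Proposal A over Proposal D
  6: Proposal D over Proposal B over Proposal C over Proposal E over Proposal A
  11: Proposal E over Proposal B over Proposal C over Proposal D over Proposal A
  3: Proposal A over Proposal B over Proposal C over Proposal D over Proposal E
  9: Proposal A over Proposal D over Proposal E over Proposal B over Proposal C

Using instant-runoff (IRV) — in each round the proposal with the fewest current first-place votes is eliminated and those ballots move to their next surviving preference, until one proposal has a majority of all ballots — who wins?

Proposal B

Round 1: Proposal A 12, Proposal B 8, Proposal C 0, Proposal D 6, Proposal E 11. Proposal C eliminated.
Round 2: Proposal A 12, Proposal B 8, Proposal D 6, Proposal E 11. Proposal D eliminated.
Round 3: Proposal A 12, Proposal B 14, Proposal E 11. Proposal E eliminated.
Round 4: Proposal A 12, Proposal B 25. Proposal B has a majority (≥19).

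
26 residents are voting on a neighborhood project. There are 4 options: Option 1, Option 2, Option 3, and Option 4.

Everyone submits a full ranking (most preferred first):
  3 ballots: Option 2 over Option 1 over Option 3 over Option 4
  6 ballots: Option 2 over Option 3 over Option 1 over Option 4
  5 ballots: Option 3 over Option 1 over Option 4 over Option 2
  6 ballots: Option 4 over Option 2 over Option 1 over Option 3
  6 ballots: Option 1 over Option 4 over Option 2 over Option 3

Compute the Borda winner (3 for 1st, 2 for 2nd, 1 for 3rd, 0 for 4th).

Option 1

Option 1: 3×2 + 6×1 + 5×2 + 6×1 + 6×3 = 46
Option 2: 3×3 + 6×3 + 5×0 + 6×2 + 6×1 = 45
Option 3: 3×1 + 6×2 + 5×3 + 6×0 + 6×0 = 30
Option 4: 3×0 + 6×0 + 5×1 + 6×3 + 6×2 = 35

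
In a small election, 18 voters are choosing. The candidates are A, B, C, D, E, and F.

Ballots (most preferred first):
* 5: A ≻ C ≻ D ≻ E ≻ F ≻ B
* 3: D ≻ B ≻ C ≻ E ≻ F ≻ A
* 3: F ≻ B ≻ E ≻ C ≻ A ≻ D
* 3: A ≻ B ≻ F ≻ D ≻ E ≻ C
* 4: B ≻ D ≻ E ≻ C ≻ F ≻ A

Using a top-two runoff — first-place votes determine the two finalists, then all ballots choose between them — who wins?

B

Round 1 first-place votes: A 8, B 4, C 0, D 3, E 0, F 3. A and B advance.
Runoff: A is ranked above B on 8 ballots, B above A on 10.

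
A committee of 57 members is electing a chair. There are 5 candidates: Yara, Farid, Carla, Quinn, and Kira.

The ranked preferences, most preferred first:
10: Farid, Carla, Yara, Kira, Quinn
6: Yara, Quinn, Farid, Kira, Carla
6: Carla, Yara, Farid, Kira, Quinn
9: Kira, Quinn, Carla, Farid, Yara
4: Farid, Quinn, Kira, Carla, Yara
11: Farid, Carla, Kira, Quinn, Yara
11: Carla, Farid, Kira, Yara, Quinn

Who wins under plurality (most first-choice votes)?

Farid

First-place votes: Yara 6, Farid 25, Carla 17, Quinn 0, Kira 9.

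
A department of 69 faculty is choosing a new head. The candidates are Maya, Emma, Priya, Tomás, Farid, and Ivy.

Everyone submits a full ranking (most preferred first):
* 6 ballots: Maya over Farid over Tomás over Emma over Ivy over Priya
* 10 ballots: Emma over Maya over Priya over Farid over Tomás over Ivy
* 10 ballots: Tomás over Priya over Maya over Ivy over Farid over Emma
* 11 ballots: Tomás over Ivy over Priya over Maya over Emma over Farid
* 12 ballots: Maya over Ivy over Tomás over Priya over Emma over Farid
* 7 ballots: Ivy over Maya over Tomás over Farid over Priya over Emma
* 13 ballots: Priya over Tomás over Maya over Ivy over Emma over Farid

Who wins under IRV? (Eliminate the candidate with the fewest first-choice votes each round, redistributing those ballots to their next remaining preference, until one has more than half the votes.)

Round 1: Maya 18, Emma 10, Priya 13, Tomás 21, Farid 0, Ivy 7. Farid eliminated.
Round 2: Maya 18, Emma 10, Priya 13, Tomás 21, Ivy 7. Ivy eliminated.
Round 3: Maya 25, Emma 10, Priya 13, Tomás 21. Emma eliminated.
Round 4: Maya 35, Priya 13, Tomás 21. Maya has a majority (≥35).

Maya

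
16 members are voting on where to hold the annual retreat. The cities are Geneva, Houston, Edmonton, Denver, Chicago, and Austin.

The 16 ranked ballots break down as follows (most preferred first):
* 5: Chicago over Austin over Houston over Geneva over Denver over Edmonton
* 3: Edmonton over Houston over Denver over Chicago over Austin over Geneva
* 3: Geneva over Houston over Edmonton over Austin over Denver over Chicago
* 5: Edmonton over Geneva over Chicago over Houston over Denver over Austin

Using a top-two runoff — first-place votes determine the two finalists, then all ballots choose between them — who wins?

Edmonton

Round 1 first-place votes: Geneva 3, Houston 0, Edmonton 8, Denver 0, Chicago 5, Austin 0. Edmonton and Chicago advance.
Runoff: Edmonton is ranked above Chicago on 11 ballots, Chicago above Edmonton on 5.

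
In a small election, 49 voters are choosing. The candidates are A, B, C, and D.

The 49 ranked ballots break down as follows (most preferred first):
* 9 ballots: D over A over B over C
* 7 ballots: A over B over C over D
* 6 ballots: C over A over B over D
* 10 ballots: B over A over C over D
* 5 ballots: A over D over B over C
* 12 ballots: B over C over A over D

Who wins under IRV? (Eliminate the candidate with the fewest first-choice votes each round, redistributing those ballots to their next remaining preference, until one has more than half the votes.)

Round 1: A 12, B 22, C 6, D 9. C eliminated.
Round 2: A 18, B 22, D 9. D eliminated.
Round 3: A 27, B 22. A has a majority (≥25).

A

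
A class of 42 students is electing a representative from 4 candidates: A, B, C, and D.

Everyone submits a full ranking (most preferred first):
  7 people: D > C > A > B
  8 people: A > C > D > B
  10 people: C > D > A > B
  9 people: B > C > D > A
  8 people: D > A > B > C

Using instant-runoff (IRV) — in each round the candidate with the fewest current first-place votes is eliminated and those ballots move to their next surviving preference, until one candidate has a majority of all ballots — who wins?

Round 1: A 8, B 9, C 10, D 15. A eliminated.
Round 2: B 9, C 18, D 15. B eliminated.
Round 3: C 27, D 15. C has a majority (≥22).

C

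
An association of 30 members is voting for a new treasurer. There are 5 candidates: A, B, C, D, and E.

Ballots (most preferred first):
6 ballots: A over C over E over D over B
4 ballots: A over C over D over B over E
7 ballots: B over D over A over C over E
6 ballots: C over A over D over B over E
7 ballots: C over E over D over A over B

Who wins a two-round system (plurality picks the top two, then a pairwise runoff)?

A

Round 1 first-place votes: A 10, B 7, C 13, D 0, E 0. C and A advance.
Runoff: C is ranked above A on 13 ballots, A above C on 17.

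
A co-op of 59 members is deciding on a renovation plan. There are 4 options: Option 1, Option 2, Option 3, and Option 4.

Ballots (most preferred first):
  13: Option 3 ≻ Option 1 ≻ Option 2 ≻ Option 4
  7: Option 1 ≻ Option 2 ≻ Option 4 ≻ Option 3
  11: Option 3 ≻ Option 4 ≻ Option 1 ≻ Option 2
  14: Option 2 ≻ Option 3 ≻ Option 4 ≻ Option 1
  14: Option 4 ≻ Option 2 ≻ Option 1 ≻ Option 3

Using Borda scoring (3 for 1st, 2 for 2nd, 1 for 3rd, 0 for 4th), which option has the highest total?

Option 3

Option 1: 13×2 + 7×3 + 11×1 + 14×0 + 14×1 = 72
Option 2: 13×1 + 7×2 + 11×0 + 14×3 + 14×2 = 97
Option 3: 13×3 + 7×0 + 11×3 + 14×2 + 14×0 = 100
Option 4: 13×0 + 7×1 + 11×2 + 14×1 + 14×3 = 85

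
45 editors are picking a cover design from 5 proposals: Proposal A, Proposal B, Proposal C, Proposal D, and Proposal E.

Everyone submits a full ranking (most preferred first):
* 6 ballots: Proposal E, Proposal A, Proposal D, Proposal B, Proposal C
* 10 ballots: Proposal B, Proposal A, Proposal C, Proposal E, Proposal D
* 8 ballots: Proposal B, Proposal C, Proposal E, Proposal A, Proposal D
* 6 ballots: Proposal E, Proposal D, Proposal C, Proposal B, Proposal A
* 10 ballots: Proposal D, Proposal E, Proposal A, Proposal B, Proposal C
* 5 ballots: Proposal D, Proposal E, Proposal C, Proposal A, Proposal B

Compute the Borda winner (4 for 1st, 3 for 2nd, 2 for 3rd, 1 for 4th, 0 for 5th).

Proposal A: 6×3 + 10×3 + 8×1 + 6×0 + 10×2 + 5×1 = 81
Proposal B: 6×1 + 10×4 + 8×4 + 6×1 + 10×1 + 5×0 = 94
Proposal C: 6×0 + 10×2 + 8×3 + 6×2 + 10×0 + 5×2 = 66
Proposal D: 6×2 + 10×0 + 8×0 + 6×3 + 10×4 + 5×4 = 90
Proposal E: 6×4 + 10×1 + 8×2 + 6×4 + 10×3 + 5×3 = 119

Proposal E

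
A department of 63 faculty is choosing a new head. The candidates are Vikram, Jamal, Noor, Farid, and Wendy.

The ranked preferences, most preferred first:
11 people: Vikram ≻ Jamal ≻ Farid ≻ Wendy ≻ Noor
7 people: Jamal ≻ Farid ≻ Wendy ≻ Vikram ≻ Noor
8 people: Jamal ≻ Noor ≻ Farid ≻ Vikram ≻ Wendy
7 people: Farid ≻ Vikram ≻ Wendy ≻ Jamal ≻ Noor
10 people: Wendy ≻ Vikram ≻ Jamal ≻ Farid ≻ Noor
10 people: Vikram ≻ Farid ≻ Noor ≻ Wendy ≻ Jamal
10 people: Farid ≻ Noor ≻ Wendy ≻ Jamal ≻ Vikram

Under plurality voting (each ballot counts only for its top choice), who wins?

Vikram

First-place votes: Vikram 21, Jamal 15, Noor 0, Farid 17, Wendy 10.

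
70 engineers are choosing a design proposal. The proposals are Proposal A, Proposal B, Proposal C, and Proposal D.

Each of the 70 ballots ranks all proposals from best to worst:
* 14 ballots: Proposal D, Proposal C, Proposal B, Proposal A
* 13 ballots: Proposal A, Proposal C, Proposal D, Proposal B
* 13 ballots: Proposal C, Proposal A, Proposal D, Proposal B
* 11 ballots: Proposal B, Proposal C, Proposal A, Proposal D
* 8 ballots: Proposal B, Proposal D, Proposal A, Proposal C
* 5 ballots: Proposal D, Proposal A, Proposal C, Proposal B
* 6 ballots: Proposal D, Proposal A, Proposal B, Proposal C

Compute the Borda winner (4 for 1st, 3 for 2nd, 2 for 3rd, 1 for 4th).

Proposal C

Proposal A: 14×1 + 13×4 + 13×3 + 11×2 + 8×2 + 5×3 + 6×3 = 176
Proposal B: 14×2 + 13×1 + 13×1 + 11×4 + 8×4 + 5×1 + 6×2 = 147
Proposal C: 14×3 + 13×3 + 13×4 + 11×3 + 8×1 + 5×2 + 6×1 = 190
Proposal D: 14×4 + 13×2 + 13×2 + 11×1 + 8×3 + 5×4 + 6×4 = 187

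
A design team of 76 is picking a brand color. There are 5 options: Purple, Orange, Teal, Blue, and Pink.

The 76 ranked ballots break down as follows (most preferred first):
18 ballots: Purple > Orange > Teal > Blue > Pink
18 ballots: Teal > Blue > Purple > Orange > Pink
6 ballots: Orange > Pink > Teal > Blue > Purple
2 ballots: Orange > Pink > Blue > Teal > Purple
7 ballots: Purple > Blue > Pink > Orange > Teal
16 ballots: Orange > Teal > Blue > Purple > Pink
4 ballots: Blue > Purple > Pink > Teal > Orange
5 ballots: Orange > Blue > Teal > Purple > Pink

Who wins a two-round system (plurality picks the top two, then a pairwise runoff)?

Round 1 first-place votes: Purple 25, Orange 29, Teal 18, Blue 4, Pink 0. Orange and Purple advance.
Runoff: Orange is ranked above Purple on 29 ballots, Purple above Orange on 47.

Purple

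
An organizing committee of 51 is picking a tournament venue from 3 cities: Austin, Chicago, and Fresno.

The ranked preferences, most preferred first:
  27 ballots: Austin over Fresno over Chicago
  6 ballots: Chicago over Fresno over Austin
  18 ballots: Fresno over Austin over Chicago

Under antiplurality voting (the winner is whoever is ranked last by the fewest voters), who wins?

Last-place votes: Austin 6, Chicago 45, Fresno 0.

Fresno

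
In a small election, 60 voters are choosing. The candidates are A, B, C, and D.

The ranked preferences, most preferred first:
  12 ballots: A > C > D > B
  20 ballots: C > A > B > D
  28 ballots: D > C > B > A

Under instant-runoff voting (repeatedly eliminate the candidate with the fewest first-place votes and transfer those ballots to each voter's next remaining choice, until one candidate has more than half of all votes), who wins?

C

Round 1: A 12, B 0, C 20, D 28. B eliminated.
Round 2: A 12, C 20, D 28. A eliminated.
Round 3: C 32, D 28. C has a majority (≥31).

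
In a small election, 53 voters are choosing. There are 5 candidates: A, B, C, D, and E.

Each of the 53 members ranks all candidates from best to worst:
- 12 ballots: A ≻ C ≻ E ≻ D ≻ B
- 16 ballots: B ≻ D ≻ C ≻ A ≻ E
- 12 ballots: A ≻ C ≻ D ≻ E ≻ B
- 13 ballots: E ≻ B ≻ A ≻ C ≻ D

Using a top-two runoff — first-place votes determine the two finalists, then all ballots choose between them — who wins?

B

Round 1 first-place votes: A 24, B 16, C 0, D 0, E 13. A and B advance.
Runoff: A is ranked above B on 24 ballots, B above A on 29.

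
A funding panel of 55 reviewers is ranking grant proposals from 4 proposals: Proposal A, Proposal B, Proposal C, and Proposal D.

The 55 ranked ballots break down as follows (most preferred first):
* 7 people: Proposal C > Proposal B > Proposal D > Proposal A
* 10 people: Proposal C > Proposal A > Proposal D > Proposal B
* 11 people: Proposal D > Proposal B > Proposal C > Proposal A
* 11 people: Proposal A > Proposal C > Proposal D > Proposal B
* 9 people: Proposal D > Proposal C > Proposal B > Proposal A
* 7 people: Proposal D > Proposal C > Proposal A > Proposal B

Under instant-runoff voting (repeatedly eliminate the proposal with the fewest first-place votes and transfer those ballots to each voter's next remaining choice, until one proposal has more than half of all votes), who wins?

Round 1: Proposal A 11, Proposal B 0, Proposal C 17, Proposal D 27. Proposal B eliminated.
Round 2: Proposal A 11, Proposal C 17, Proposal D 27. Proposal A eliminated.
Round 3: Proposal C 28, Proposal D 27. Proposal C has a majority (≥28).

Proposal C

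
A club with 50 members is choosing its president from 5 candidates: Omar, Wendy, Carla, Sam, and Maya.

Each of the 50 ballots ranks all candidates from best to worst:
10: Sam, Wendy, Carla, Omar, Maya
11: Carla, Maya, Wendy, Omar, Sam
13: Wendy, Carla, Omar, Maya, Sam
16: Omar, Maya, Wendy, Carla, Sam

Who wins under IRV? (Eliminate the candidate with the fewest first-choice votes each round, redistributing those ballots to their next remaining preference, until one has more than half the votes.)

Round 1: Omar 16, Wendy 13, Carla 11, Sam 10, Maya 0. Maya eliminated.
Round 2: Omar 16, Wendy 13, Carla 11, Sam 10. Sam eliminated.
Round 3: Omar 16, Wendy 23, Carla 11. Carla eliminated.
Round 4: Omar 16, Wendy 34. Wendy has a majority (≥26).

Wendy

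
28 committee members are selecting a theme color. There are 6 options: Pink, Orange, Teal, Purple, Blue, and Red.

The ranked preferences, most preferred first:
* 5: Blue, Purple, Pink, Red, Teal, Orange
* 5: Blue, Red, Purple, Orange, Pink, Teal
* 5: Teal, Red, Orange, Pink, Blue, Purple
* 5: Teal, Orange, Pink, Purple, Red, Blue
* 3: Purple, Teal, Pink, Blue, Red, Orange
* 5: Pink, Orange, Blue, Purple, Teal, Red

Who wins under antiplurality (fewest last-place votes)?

Pink

Last-place votes: Pink 0, Orange 8, Teal 5, Purple 5, Blue 5, Red 5.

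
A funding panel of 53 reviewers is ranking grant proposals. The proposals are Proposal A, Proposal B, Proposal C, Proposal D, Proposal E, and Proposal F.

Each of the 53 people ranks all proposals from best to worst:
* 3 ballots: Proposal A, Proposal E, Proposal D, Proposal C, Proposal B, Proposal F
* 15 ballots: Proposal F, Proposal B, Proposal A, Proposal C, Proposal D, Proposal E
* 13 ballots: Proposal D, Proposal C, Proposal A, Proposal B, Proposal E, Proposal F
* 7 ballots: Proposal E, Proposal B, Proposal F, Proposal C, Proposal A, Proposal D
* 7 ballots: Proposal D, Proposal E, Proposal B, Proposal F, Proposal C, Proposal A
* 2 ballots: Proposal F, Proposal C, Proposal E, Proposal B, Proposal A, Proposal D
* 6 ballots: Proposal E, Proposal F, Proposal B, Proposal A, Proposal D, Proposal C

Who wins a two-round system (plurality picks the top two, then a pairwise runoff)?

Proposal F

Round 1 first-place votes: Proposal A 3, Proposal B 0, Proposal C 0, Proposal D 20, Proposal E 13, Proposal F 17. Proposal D and Proposal F advance.
Runoff: Proposal D is ranked above Proposal F on 23 ballots, Proposal F above Proposal D on 30.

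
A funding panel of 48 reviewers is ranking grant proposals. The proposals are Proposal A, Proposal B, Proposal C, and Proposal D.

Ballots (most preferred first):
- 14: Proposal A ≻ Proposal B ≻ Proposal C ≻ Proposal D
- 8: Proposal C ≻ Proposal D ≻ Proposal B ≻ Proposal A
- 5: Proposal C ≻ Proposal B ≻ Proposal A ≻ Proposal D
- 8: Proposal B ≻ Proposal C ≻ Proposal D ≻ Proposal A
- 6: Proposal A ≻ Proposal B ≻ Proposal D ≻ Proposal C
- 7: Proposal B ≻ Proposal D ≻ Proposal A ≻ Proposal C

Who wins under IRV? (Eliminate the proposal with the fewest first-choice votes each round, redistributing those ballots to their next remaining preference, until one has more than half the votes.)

Round 1: Proposal A 20, Proposal B 15, Proposal C 13, Proposal D 0. Proposal D eliminated.
Round 2: Proposal A 20, Proposal B 15, Proposal C 13. Proposal C eliminated.
Round 3: Proposal A 20, Proposal B 28. Proposal B has a majority (≥25).

Proposal B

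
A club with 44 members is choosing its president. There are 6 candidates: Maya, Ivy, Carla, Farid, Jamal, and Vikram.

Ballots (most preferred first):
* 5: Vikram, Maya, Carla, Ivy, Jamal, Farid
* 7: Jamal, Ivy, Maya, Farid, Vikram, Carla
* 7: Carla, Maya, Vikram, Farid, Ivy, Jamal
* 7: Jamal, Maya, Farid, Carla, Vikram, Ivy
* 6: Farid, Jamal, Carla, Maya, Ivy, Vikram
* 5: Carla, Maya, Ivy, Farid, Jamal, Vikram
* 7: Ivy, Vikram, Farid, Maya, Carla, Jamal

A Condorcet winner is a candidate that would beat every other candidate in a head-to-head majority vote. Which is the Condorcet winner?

Maya

Maya vs Ivy: 30–14
Maya vs Carla: 26–18
Maya vs Farid: 31–13
Maya vs Jamal: 24–20
Maya vs Vikram: 32–12
Maya beats every other candidate.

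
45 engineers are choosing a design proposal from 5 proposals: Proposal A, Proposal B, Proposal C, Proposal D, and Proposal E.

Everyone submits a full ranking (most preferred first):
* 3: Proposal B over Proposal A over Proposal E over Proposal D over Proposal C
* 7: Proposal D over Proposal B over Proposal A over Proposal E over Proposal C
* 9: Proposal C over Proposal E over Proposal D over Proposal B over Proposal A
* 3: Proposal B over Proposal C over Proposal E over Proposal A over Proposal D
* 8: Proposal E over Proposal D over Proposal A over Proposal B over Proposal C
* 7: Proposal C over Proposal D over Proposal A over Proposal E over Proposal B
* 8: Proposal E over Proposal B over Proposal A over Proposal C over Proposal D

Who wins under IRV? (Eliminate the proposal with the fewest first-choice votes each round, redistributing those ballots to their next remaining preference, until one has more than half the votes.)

Round 1: Proposal A 0, Proposal B 6, Proposal C 16, Proposal D 7, Proposal E 16. Proposal A eliminated.
Round 2: Proposal B 6, Proposal C 16, Proposal D 7, Proposal E 16. Proposal B eliminated.
Round 3: Proposal C 19, Proposal D 7, Proposal E 19. Proposal D eliminated.
Round 4: Proposal C 19, Proposal E 26. Proposal E has a majority (≥23).

Proposal E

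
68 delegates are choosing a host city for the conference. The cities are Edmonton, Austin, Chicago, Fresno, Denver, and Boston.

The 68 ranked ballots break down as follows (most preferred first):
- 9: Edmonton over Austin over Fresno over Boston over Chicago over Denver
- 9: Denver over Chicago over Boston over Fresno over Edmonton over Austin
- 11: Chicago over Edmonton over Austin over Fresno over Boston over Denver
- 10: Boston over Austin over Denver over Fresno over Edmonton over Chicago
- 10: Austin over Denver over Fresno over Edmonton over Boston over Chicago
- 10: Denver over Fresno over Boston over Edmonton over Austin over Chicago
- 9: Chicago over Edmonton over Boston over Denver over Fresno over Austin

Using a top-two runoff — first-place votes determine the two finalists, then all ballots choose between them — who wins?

Round 1 first-place votes: Edmonton 9, Austin 10, Chicago 20, Fresno 0, Denver 19, Boston 10. Chicago and Denver advance.
Runoff: Chicago is ranked above Denver on 29 ballots, Denver above Chicago on 39.

Denver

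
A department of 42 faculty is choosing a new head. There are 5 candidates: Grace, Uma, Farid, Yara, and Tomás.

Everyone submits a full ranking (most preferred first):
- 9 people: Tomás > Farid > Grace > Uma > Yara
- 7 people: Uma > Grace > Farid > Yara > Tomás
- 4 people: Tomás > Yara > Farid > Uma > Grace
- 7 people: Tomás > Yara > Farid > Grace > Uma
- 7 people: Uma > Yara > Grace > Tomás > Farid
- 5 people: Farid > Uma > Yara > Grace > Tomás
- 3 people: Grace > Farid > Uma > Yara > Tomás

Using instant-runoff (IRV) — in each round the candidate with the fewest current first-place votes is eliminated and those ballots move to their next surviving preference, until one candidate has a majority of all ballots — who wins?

Uma

Round 1: Grace 3, Uma 14, Farid 5, Yara 0, Tomás 20. Yara eliminated.
Round 2: Grace 3, Uma 14, Farid 5, Tomás 20. Grace eliminated.
Round 3: Uma 14, Farid 8, Tomás 20. Farid eliminated.
Round 4: Uma 22, Tomás 20. Uma has a majority (≥22).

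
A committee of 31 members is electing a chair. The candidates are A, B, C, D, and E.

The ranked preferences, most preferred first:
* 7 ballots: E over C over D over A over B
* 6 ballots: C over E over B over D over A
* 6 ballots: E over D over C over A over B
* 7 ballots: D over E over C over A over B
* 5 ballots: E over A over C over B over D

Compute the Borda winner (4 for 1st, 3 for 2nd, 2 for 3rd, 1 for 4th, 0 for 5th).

A: 7×1 + 6×0 + 6×1 + 7×1 + 5×3 = 35
B: 7×0 + 6×2 + 6×0 + 7×0 + 5×1 = 17
C: 7×3 + 6×4 + 6×2 + 7×2 + 5×2 = 81
D: 7×2 + 6×1 + 6×3 + 7×4 + 5×0 = 66
E: 7×4 + 6×3 + 6×4 + 7×3 + 5×4 = 111

E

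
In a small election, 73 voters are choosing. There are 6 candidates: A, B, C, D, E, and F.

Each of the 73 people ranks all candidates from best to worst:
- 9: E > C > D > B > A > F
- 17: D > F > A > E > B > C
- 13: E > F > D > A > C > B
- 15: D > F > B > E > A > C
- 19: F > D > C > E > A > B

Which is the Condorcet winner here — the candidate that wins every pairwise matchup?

D vs A: 73–0
D vs B: 73–0
D vs C: 64–9
D vs E: 51–22
D vs F: 41–32
D beats every other candidate.

D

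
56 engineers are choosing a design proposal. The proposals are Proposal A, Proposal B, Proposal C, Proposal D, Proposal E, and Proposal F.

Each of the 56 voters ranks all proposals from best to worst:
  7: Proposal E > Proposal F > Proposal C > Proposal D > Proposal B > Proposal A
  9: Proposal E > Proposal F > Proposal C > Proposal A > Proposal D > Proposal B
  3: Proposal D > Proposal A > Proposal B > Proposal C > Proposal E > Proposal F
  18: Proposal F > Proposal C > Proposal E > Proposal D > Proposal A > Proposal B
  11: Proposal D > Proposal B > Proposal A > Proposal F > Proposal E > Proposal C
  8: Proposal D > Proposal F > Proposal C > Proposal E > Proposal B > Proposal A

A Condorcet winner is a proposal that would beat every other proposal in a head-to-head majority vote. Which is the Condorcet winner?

Proposal F vs Proposal A: 42–14
Proposal F vs Proposal B: 42–14
Proposal F vs Proposal C: 53–3
Proposal F vs Proposal D: 34–22
Proposal F vs Proposal E: 37–19
Proposal F beats every other proposal.

Proposal F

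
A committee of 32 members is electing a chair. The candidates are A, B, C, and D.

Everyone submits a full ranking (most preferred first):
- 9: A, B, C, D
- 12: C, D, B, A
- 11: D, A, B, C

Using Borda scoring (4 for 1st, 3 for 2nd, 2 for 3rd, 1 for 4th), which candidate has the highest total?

D

A: 9×4 + 12×1 + 11×3 = 81
B: 9×3 + 12×2 + 11×2 = 73
C: 9×2 + 12×4 + 11×1 = 77
D: 9×1 + 12×3 + 11×4 = 89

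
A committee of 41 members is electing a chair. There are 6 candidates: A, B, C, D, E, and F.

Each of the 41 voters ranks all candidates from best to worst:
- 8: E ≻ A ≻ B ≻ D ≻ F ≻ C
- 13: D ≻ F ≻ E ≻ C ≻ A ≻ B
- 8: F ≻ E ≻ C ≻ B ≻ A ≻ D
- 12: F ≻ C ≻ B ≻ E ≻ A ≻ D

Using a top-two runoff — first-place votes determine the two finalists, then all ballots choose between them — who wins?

Round 1 first-place votes: A 0, B 0, C 0, D 13, E 8, F 20. F and D advance.
Runoff: F is ranked above D on 20 ballots, D above F on 21.

D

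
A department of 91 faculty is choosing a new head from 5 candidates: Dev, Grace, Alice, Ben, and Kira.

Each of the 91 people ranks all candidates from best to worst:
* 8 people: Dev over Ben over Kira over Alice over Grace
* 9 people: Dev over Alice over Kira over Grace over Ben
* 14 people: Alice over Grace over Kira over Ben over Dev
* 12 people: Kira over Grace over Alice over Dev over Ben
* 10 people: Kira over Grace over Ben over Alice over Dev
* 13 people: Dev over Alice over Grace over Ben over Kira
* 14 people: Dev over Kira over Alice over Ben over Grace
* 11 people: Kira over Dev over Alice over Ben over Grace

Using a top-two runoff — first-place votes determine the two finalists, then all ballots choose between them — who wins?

Round 1 first-place votes: Dev 44, Grace 0, Alice 14, Ben 0, Kira 33. Dev and Kira advance.
Runoff: Dev is ranked above Kira on 44 ballots, Kira above Dev on 47.

Kira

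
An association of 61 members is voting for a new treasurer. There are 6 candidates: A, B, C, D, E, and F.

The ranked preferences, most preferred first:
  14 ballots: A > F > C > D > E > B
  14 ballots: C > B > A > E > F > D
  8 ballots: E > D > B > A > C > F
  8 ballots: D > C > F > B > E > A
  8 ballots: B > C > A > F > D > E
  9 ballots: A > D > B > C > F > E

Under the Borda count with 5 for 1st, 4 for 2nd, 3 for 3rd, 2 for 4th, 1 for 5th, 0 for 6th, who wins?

A: 14×5 + 14×3 + 8×2 + 8×0 + 8×3 + 9×5 = 197
B: 14×0 + 14×4 + 8×3 + 8×2 + 8×5 + 9×3 = 163
C: 14×3 + 14×5 + 8×1 + 8×4 + 8×4 + 9×2 = 202
D: 14×2 + 14×0 + 8×4 + 8×5 + 8×1 + 9×4 = 144
E: 14×1 + 14×2 + 8×5 + 8×1 + 8×0 + 9×0 = 90
F: 14×4 + 14×1 + 8×0 + 8×3 + 8×2 + 9×1 = 119

C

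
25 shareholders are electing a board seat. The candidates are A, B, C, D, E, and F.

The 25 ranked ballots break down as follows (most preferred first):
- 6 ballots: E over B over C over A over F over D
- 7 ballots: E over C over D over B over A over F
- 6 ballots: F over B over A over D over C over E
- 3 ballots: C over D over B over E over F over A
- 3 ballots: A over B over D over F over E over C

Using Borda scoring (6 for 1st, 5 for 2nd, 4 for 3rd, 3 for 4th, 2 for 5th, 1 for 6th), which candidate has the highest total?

B

A: 6×3 + 7×2 + 6×4 + 3×1 + 3×6 = 77
B: 6×5 + 7×3 + 6×5 + 3×4 + 3×5 = 108
C: 6×4 + 7×5 + 6×2 + 3×6 + 3×1 = 92
D: 6×1 + 7×4 + 6×3 + 3×5 + 3×4 = 79
E: 6×6 + 7×6 + 6×1 + 3×3 + 3×2 = 99
F: 6×2 + 7×1 + 6×6 + 3×2 + 3×3 = 70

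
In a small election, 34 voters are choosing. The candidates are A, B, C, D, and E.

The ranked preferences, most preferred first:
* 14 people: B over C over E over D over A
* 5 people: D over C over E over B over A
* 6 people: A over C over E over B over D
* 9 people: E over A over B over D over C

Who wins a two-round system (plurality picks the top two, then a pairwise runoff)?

Round 1 first-place votes: A 6, B 14, C 0, D 5, E 9. B and E advance.
Runoff: B is ranked above E on 14 ballots, E above B on 20.

E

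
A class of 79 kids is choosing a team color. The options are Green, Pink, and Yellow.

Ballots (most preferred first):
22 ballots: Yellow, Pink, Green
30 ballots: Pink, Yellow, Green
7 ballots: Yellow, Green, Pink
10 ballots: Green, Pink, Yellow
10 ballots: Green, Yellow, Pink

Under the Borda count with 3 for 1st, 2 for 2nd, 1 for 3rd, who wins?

Yellow

Green: 22×1 + 30×1 + 7×2 + 10×3 + 10×3 = 126
Pink: 22×2 + 30×3 + 7×1 + 10×2 + 10×1 = 171
Yellow: 22×3 + 30×2 + 7×3 + 10×1 + 10×2 = 177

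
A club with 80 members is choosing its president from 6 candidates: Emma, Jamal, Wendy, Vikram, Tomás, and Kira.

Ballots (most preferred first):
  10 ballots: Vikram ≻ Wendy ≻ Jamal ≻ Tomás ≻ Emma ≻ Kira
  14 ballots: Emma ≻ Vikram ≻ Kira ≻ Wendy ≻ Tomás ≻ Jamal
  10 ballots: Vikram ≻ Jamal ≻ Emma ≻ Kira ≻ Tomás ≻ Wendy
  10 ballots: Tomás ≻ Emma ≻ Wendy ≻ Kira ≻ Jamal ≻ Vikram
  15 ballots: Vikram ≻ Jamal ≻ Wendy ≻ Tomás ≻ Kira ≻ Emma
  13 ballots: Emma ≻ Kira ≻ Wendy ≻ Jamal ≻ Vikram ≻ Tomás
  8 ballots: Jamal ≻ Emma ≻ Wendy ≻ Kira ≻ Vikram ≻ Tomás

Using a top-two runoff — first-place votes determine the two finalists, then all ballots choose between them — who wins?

Emma

Round 1 first-place votes: Emma 27, Jamal 8, Wendy 0, Vikram 35, Tomás 10, Kira 0. Vikram and Emma advance.
Runoff: Vikram is ranked above Emma on 35 ballots, Emma above Vikram on 45.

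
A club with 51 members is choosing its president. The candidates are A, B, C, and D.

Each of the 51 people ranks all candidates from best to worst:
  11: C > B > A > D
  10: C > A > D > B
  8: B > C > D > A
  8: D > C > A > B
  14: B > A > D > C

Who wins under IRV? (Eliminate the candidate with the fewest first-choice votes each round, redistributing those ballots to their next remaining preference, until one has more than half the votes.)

C

Round 1: A 0, B 22, C 21, D 8. A eliminated.
Round 2: B 22, C 21, D 8. D eliminated.
Round 3: B 22, C 29. C has a majority (≥26).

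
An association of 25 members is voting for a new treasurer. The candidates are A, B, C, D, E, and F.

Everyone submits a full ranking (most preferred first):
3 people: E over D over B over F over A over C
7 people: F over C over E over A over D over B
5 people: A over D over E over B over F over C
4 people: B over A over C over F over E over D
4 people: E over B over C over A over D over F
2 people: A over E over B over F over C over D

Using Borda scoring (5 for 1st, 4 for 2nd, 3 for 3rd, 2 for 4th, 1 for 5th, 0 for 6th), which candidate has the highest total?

E

A: 3×1 + 7×2 + 5×5 + 4×4 + 4×2 + 2×5 = 76
B: 3×3 + 7×0 + 5×2 + 4×5 + 4×4 + 2×3 = 61
C: 3×0 + 7×4 + 5×0 + 4×3 + 4×3 + 2×1 = 54
D: 3×4 + 7×1 + 5×4 + 4×0 + 4×1 + 2×0 = 43
E: 3×5 + 7×3 + 5×3 + 4×1 + 4×5 + 2×4 = 83
F: 3×2 + 7×5 + 5×1 + 4×2 + 4×0 + 2×2 = 58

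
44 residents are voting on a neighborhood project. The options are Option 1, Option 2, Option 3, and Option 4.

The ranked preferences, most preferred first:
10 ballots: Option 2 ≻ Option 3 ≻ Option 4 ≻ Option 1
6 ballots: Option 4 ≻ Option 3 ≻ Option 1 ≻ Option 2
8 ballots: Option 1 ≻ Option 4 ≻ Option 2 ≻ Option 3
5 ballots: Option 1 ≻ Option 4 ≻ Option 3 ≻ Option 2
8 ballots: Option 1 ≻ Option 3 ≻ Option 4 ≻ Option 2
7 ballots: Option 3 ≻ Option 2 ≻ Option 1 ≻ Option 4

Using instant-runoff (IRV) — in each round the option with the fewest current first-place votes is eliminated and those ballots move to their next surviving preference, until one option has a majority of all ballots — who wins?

Option 3

Round 1: Option 1 21, Option 2 10, Option 3 7, Option 4 6. Option 4 eliminated.
Round 2: Option 1 21, Option 2 10, Option 3 13. Option 2 eliminated.
Round 3: Option 1 21, Option 3 23. Option 3 has a majority (≥23).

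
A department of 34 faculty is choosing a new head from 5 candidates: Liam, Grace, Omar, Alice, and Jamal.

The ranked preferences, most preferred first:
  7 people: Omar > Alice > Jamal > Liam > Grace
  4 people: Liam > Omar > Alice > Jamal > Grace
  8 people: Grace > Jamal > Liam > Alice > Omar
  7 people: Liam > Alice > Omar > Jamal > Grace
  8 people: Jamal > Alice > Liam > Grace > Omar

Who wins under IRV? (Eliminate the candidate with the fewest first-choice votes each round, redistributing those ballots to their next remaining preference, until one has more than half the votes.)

Jamal

Round 1: Liam 11, Grace 8, Omar 7, Alice 0, Jamal 8. Alice eliminated.
Round 2: Liam 11, Grace 8, Omar 7, Jamal 8. Omar eliminated.
Round 3: Liam 11, Grace 8, Jamal 15. Grace eliminated.
Round 4: Liam 11, Jamal 23. Jamal has a majority (≥18).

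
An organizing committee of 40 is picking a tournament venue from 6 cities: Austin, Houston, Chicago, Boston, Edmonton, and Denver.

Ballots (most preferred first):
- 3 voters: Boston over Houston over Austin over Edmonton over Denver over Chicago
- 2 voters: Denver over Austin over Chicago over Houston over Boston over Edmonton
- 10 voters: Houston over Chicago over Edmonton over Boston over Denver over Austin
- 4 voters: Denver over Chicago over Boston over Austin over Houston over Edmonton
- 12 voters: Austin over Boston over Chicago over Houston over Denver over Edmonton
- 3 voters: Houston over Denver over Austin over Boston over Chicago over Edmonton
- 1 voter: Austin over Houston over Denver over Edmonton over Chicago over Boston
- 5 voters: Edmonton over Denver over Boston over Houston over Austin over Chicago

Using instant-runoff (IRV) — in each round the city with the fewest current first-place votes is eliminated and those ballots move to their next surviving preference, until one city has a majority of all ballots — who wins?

Houston

Round 1: Austin 13, Houston 13, Chicago 0, Boston 3, Edmonton 5, Denver 6. Chicago eliminated.
Round 2: Austin 13, Houston 13, Boston 3, Edmonton 5, Denver 6. Boston eliminated.
Round 3: Austin 13, Houston 16, Edmonton 5, Denver 6. Edmonton eliminated.
Round 4: Austin 13, Houston 16, Denver 11. Denver eliminated.
Round 5: Austin 19, Houston 21. Houston has a majority (≥21).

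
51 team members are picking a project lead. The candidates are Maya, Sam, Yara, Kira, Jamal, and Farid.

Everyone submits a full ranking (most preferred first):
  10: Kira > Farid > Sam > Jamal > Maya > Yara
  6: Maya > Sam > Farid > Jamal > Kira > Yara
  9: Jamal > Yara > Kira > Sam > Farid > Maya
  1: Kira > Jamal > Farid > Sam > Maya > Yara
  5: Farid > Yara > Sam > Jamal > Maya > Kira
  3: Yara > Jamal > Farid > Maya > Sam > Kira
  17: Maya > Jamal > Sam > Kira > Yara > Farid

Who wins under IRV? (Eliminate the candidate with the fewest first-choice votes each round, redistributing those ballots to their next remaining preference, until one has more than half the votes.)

Jamal

Round 1: Maya 23, Sam 0, Yara 3, Kira 11, Jamal 9, Farid 5. Sam eliminated.
Round 2: Maya 23, Yara 3, Kira 11, Jamal 9, Farid 5. Yara eliminated.
Round 3: Maya 23, Kira 11, Jamal 12, Farid 5. Farid eliminated.
Round 4: Maya 23, Kira 11, Jamal 17. Kira eliminated.
Round 5: Maya 23, Jamal 28. Jamal has a majority (≥26).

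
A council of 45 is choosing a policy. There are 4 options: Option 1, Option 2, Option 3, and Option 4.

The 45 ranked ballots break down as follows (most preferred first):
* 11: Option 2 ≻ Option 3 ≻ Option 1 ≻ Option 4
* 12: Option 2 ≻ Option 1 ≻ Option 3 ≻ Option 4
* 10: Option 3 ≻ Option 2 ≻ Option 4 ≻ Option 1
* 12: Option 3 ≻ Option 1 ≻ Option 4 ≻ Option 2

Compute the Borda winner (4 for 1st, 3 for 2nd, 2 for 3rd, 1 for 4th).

Option 1: 11×2 + 12×3 + 10×1 + 12×3 = 104
Option 2: 11×4 + 12×4 + 10×3 + 12×1 = 134
Option 3: 11×3 + 12×2 + 10×4 + 12×4 = 145
Option 4: 11×1 + 12×1 + 10×2 + 12×2 = 67

Option 3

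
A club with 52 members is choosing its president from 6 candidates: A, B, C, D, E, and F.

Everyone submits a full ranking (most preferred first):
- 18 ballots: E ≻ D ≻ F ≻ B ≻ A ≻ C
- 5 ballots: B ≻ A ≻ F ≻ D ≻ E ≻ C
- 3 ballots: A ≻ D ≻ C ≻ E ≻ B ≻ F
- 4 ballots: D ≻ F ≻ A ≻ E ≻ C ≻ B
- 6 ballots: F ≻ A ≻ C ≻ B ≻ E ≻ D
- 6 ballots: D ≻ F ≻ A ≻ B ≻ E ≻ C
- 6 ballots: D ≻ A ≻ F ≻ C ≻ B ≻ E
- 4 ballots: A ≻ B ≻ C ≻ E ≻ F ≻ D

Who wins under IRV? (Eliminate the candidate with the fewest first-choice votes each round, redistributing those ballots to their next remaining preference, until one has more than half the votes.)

Round 1: A 7, B 5, C 0, D 16, E 18, F 6. C eliminated.
Round 2: A 7, B 5, D 16, E 18, F 6. B eliminated.
Round 3: A 12, D 16, E 18, F 6. F eliminated.
Round 4: A 18, D 16, E 18. D eliminated.
Round 5: A 34, E 18. A has a majority (≥27).

A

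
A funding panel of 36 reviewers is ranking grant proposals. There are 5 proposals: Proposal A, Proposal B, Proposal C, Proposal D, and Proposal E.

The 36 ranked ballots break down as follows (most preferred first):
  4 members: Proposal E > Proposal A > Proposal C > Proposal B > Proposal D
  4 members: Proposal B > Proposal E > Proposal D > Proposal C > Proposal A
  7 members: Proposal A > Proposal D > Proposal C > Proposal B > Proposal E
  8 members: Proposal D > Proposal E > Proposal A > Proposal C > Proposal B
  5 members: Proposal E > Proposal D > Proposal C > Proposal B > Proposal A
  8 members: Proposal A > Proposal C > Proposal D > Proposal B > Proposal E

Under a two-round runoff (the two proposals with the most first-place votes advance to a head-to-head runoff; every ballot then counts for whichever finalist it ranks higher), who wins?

Round 1 first-place votes: Proposal A 15, Proposal B 4, Proposal C 0, Proposal D 8, Proposal E 9. Proposal A and Proposal E advance.
Runoff: Proposal A is ranked above Proposal E on 15 ballots, Proposal E above Proposal A on 21.

Proposal E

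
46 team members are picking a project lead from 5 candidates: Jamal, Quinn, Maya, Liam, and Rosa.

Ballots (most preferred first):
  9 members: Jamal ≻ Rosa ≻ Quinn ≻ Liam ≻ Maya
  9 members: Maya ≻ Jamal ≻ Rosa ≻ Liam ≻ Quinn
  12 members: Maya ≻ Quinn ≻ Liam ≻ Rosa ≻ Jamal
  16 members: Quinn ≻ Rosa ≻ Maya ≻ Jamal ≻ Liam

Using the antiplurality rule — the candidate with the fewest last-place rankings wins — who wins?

Last-place votes: Jamal 12, Quinn 9, Maya 9, Liam 16, Rosa 0.

Rosa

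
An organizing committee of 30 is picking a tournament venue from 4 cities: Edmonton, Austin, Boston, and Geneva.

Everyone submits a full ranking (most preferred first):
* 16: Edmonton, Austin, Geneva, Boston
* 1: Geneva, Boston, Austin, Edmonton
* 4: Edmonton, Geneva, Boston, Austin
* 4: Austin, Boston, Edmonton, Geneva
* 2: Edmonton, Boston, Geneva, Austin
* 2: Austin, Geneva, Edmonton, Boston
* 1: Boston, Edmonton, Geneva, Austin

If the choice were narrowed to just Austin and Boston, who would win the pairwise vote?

Austin

Austin is ranked above Boston on 22 ballots; Boston above Austin on 8.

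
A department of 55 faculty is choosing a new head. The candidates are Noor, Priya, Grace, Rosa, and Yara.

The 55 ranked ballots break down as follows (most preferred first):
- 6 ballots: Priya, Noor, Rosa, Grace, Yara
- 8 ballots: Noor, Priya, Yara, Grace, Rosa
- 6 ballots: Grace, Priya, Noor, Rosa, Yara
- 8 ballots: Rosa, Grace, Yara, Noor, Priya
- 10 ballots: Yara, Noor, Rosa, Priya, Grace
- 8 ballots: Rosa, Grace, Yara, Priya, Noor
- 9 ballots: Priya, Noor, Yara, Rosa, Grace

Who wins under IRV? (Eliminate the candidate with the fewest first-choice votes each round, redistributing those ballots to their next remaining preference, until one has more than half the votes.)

Priya

Round 1: Noor 8, Priya 15, Grace 6, Rosa 16, Yara 10. Grace eliminated.
Round 2: Noor 8, Priya 21, Rosa 16, Yara 10. Noor eliminated.
Round 3: Priya 29, Rosa 16, Yara 10. Priya has a majority (≥28).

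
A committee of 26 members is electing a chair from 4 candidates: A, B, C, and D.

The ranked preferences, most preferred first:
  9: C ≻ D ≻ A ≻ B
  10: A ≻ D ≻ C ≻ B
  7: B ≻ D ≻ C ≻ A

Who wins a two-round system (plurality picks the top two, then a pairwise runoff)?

C

Round 1 first-place votes: A 10, B 7, C 9, D 0. A and C advance.
Runoff: A is ranked above C on 10 ballots, C above A on 16.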